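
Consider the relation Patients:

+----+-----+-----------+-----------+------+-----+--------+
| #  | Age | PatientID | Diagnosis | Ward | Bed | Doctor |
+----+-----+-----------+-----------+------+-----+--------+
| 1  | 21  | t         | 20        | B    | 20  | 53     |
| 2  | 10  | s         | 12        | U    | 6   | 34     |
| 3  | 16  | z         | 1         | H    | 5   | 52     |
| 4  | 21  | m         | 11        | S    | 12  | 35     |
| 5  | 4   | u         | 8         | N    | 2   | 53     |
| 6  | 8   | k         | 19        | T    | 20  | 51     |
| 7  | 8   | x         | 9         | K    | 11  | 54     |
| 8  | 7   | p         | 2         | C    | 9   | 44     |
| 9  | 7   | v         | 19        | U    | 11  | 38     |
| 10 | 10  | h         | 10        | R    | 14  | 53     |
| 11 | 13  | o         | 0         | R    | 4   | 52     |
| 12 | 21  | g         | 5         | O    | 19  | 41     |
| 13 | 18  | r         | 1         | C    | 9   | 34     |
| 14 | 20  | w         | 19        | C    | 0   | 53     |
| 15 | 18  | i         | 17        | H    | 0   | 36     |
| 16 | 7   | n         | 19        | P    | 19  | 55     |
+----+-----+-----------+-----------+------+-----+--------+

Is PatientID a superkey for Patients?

All 16 rows have distinct PatientID values, so PatientID → (all attributes) holds and PatientID is a superkey.

Yes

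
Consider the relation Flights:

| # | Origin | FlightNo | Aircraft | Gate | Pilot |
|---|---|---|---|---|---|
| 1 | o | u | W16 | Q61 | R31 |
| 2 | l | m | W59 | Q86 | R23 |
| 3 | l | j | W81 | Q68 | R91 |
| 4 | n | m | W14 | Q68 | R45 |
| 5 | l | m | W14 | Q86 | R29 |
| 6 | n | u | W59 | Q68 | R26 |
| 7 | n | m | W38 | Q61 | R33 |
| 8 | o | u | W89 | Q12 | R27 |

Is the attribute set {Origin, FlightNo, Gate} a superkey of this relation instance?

No

Rows 2 and 5 have the same {Origin, FlightNo, Gate} value (Origin=l, FlightNo=m, Gate=Q86) but are distinct tuples, so {Origin, FlightNo, Gate} does not determine every attribute — not a superkey.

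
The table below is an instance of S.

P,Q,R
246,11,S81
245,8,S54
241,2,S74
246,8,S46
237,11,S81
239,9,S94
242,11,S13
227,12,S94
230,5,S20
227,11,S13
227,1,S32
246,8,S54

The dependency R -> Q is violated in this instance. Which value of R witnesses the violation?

R=S81: 2 rows → Q = 11, 11 ✓
R=S54: 2 rows → Q = 8, 8 ✓
R=S74: 1 row → Q = 2 ✓
R=S46: 1 row → Q = 8 ✓
R=S94: 2 rows → Q takes values {9, 12} — violation
R=S13: 2 rows → Q = 11, 11 ✓
R=S20: 1 row → Q = 5 ✓
R=S32: 1 row → Q = 1 ✓
The only R value with inconsistent Q is R=S94.

S94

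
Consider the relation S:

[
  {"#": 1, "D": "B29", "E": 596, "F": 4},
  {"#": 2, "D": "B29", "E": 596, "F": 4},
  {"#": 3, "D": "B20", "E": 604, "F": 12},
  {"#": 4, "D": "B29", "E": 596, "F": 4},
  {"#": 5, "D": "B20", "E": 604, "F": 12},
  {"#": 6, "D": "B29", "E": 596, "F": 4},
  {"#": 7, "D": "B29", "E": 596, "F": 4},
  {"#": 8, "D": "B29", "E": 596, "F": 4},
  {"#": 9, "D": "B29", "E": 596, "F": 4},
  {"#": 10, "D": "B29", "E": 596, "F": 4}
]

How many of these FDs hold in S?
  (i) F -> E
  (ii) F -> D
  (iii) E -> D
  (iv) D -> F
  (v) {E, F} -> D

5

(i) F -> E: every LHS value maps to a single RHS value — holds.
(ii) F -> D: every LHS value maps to a single RHS value — holds.
(iii) E -> D: every LHS value maps to a single RHS value — holds.
(iv) D -> F: every LHS value maps to a single RHS value — holds.
(v) {E, F} -> D: every LHS value maps to a single RHS value — holds.
5 of the 5 dependencies hold.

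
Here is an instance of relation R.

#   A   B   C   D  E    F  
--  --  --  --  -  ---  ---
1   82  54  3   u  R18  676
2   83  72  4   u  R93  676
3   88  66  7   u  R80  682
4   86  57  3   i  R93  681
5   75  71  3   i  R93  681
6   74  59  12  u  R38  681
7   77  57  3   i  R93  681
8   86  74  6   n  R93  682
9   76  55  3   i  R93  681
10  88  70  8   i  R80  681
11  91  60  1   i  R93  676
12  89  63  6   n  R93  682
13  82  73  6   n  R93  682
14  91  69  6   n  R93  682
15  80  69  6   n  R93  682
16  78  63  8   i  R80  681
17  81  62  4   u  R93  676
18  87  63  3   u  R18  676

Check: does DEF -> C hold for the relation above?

(D=u, E=R18, F=676): rows 1, 18 → C = 3, 3 ✓
(D=u, E=R93, F=676): rows 2, 17 → C = 4, 4 ✓
(D=u, E=R80, F=682): row 3 → C = 7 ✓
(D=i, E=R93, F=681): rows 4, 5, 7, 9 → C = 3, 3, 3, 3 ✓
(D=u, E=R38, F=681): row 6 → C = 12 ✓
(D=n, E=R93, F=682): rows 8, 12, 13, 14, 15 → C = 6, 6, 6, 6, 6 ✓
(D=i, E=R80, F=681): rows 10, 16 → C = 8, 8 ✓
(D=i, E=R93, F=676): row 11 → C = 1 ✓
Every DEF value is associated with a single C value, so DEF -> C holds.

Yes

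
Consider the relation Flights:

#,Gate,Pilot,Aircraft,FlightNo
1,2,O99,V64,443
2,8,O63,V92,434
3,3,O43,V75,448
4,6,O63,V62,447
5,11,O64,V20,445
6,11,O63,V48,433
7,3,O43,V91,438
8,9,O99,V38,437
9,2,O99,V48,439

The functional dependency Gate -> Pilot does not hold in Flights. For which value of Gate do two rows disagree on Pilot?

11

Gate=2: rows 1, 9 → Pilot = O99, O99 ✓
Gate=8: row 2 → Pilot = O63 ✓
Gate=3: rows 3, 7 → Pilot = O43, O43 ✓
Gate=6: row 4 → Pilot = O63 ✓
Gate=11: rows 5, 6 → Pilot takes values {O64, O63} — violation
Gate=9: row 8 → Pilot = O99 ✓
The only Gate value with inconsistent Pilot is Gate=11.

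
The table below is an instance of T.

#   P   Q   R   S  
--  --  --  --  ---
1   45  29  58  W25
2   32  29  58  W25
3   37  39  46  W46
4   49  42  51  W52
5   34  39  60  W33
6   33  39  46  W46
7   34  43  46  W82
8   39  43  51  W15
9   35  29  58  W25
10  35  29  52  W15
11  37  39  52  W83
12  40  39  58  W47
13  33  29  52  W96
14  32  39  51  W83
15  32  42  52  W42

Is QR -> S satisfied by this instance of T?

No

(Q=29, R=58): rows 1, 2, 9 → S = W25, W25, W25 ✓
(Q=39, R=46): rows 3, 6 → S = W46, W46 ✓
(Q=42, R=51): row 4 → S = W52 ✓
(Q=39, R=60): row 5 → S = W33 ✓
(Q=43, R=46): row 7 → S = W82 ✓
(Q=43, R=51): row 8 → S = W15 ✓
(Q=29, R=52): rows 10, 13 → S takes values {W15, W96} — violation
(Q=39, R=52): row 11 → S = W83 ✓
(Q=39, R=58): row 12 → S = W47 ✓
(Q=39, R=51): row 14 → S = W83 ✓
(Q=42, R=52): row 15 → S = W42 ✓
Two rows agree on QR but differ on S, so QR -> S does not hold.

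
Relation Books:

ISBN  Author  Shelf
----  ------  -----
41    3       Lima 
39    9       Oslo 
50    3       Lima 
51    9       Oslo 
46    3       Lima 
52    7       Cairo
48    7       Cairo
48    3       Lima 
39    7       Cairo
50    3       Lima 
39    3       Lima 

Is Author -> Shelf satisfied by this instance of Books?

Author=3: 6 rows → Shelf = Lima, Lima, Lima, Lima, Lima, Lima ✓
Author=9: 2 rows → Shelf = Oslo, Oslo ✓
Author=7: 3 rows → Shelf = Cairo, Cairo, Cairo ✓
Every Author value is associated with a single Shelf value, so Author -> Shelf holds.

Yes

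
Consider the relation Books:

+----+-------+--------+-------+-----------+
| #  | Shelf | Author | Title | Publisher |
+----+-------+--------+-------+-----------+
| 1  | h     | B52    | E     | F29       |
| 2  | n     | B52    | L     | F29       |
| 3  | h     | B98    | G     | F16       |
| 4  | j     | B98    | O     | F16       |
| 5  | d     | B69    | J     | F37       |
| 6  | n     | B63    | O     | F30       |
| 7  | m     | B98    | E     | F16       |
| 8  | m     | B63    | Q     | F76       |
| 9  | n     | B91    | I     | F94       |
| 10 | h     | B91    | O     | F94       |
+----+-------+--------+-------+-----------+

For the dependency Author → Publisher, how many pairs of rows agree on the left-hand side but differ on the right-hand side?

1

Author=B52: all 2 rows agree on Publisher — 0 pairs.
Author=B98: all 3 rows agree on Publisher — 0 pairs.
Author=B63: violating pairs (6,8) — 1 pair.
Author=B91: all 2 rows agree on Publisher — 0 pairs.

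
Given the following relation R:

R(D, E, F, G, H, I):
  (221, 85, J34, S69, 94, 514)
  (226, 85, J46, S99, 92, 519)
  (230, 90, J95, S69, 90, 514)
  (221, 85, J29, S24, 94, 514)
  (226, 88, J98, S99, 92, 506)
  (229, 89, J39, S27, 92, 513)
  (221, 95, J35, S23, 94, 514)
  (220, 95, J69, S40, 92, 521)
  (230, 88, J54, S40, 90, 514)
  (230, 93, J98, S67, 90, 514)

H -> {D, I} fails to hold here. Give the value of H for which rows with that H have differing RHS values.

H=94: 3 rows → {D,I} = (221, 514), (221, 514), (221, 514) ✓
H=92: 4 rows → {D,I} takes values {(226, 519), (226, 506), (229, 513), (220, 521)} — violation
H=90: 3 rows → {D,I} = (230, 514), (230, 514), (230, 514) ✓
The only H value with inconsistent RHS is H=92.

92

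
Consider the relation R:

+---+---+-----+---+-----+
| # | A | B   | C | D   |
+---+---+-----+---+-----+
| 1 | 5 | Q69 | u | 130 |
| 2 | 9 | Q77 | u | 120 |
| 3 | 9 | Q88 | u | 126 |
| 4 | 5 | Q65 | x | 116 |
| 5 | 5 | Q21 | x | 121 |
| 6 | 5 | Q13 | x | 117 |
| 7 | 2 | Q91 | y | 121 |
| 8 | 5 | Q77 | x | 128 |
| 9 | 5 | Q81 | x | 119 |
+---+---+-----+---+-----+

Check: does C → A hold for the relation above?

No

C=u: rows 1, 2, 3 → A takes values {5, 9} — violation
C=x: rows 4, 5, 6, 8, 9 → A = 5, 5, 5, 5, 5 ✓
C=y: row 7 → A = 2 ✓
Two rows agree on C but differ on A, so C → A does not hold.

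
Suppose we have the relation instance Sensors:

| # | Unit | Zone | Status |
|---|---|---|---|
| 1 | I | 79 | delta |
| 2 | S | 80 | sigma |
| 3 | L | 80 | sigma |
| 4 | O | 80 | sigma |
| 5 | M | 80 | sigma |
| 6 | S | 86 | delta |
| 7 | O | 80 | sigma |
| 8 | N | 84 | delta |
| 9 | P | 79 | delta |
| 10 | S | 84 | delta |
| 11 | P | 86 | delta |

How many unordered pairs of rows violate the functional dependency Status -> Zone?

12

Status=delta: violating pairs (1,6), (1,8), (1,10), (1,11), (6,8), (6,9), (6,10), (8,9), (8,11), (9,10), (9,11), (10,11) — 12 pairs.
Status=sigma: all 5 rows agree on Zone — 0 pairs.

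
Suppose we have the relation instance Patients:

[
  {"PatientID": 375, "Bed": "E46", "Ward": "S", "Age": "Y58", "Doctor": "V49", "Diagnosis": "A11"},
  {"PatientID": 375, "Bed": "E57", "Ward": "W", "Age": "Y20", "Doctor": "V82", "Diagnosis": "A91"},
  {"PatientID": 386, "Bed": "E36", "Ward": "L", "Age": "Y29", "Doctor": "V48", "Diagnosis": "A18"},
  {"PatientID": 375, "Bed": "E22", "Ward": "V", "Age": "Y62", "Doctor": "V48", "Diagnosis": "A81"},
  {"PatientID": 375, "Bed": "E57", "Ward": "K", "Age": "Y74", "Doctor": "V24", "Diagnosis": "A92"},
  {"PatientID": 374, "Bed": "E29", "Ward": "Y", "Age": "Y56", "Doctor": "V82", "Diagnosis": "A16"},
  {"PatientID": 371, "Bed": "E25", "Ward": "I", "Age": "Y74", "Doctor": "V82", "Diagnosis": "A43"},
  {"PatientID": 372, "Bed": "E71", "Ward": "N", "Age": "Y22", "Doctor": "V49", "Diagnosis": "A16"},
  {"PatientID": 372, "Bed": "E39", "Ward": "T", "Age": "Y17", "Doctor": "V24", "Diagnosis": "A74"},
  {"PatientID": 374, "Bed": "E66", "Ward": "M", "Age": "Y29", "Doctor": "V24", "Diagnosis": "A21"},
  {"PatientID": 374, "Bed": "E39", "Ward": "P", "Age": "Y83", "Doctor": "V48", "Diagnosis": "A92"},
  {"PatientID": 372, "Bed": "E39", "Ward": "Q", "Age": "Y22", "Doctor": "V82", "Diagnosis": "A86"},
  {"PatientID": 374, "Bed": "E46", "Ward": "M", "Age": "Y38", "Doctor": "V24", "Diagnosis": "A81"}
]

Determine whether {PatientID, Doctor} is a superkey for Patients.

No

Two distinct rows share (PatientID=374, Doctor=V24), so {PatientID, Doctor} does not determine every attribute — not a superkey.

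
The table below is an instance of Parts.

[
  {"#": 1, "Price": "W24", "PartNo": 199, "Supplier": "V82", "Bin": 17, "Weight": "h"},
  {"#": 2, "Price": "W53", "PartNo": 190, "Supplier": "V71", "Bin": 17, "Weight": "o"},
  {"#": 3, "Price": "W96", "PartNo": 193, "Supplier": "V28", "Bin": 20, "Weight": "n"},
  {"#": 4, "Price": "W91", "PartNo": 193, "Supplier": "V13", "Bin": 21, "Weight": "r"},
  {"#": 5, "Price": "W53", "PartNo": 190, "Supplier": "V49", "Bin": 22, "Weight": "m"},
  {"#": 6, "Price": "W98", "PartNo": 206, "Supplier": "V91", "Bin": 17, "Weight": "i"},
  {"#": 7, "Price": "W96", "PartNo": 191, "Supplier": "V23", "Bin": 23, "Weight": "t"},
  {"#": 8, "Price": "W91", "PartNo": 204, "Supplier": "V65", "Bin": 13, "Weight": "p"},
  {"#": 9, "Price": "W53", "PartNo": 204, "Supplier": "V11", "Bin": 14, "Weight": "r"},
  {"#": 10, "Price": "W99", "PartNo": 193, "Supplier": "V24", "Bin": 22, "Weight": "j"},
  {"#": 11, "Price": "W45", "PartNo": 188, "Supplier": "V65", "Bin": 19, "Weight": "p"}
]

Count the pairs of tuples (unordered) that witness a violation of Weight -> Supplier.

1

Weight=r: violating pairs (4,9) — 1 pair.
Weight=p: all 2 rows agree on Supplier — 0 pairs.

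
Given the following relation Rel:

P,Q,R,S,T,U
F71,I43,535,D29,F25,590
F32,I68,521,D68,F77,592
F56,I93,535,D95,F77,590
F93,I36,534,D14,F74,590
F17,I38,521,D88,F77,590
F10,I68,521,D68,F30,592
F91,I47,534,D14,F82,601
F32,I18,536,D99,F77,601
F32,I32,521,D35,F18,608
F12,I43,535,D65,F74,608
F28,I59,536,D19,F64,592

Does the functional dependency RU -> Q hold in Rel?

(R=535, U=590): 2 rows → Q takes values {I43, I93} — violation
(R=521, U=592): 2 rows → Q = I68, I68 ✓
(R=534, U=590): 1 row → Q = I36 ✓
(R=521, U=590): 1 row → Q = I38 ✓
(R=534, U=601): 1 row → Q = I47 ✓
(R=536, U=601): 1 row → Q = I18 ✓
(R=521, U=608): 1 row → Q = I32 ✓
(R=535, U=608): 1 row → Q = I43 ✓
(R=536, U=592): 1 row → Q = I59 ✓
Two rows agree on RU but differ on Q, so RU -> Q does not hold.

No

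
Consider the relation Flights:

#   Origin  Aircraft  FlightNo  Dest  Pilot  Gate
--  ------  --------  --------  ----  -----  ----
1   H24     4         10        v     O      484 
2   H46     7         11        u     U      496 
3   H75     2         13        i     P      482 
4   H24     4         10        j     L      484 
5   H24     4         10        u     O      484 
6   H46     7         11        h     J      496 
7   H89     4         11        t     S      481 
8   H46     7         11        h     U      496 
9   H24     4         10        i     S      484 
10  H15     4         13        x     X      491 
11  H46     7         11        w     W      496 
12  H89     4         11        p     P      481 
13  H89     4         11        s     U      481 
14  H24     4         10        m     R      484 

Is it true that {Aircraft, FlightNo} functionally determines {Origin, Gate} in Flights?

Yes

(Aircraft=4, FlightNo=10): rows 1, 4, 5, 9, 14 → {Origin,Gate} = (H24, 484), (H24, 484), (H24, 484), (H24, 484), (H24, 484) ✓
(Aircraft=7, FlightNo=11): rows 2, 6, 8, 11 → {Origin,Gate} = (H46, 496), (H46, 496), (H46, 496), (H46, 496) ✓
(Aircraft=2, FlightNo=13): row 3 → {Origin,Gate} = (H75, 482) ✓
(Aircraft=4, FlightNo=11): rows 7, 12, 13 → {Origin,Gate} = (H89, 481), (H89, 481), (H89, 481) ✓
(Aircraft=4, FlightNo=13): row 10 → {Origin,Gate} = (H15, 491) ✓
Every {Aircraft, FlightNo} value is associated with a single {Origin, Gate} value, so {Aircraft, FlightNo} → {Origin, Gate} holds.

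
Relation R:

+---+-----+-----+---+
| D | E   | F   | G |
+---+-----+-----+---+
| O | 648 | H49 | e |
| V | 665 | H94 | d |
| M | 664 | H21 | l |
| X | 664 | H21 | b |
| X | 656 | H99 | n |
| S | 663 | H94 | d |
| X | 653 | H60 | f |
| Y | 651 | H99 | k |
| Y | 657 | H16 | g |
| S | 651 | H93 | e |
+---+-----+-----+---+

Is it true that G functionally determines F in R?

G=e: 2 rows → F takes values {H49, H93} — violation
G=d: 2 rows → F = H94, H94 ✓
G=l: 1 row → F = H21 ✓
G=b: 1 row → F = H21 ✓
G=n: 1 row → F = H99 ✓
G=f: 1 row → F = H60 ✓
G=k: 1 row → F = H99 ✓
G=g: 1 row → F = H16 ✓
Two rows agree on G but differ on F, so G → F does not hold.

No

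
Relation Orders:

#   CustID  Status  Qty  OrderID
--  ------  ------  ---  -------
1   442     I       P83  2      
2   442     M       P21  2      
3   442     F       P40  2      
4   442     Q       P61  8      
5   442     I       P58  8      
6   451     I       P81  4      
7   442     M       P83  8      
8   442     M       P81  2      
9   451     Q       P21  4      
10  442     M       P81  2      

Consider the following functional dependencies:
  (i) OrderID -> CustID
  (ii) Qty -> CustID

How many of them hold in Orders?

(i) OrderID -> CustID: every LHS value maps to a single RHS value — holds.
(ii) Qty -> CustID: Qty=P21: rows 2, 9 → CustID takes values {442, 451} — violation; Qty=P81: rows 6, 8, 10 → CustID takes values {451, 442} — violation — fails.
1 of the 2 dependencies holds.

1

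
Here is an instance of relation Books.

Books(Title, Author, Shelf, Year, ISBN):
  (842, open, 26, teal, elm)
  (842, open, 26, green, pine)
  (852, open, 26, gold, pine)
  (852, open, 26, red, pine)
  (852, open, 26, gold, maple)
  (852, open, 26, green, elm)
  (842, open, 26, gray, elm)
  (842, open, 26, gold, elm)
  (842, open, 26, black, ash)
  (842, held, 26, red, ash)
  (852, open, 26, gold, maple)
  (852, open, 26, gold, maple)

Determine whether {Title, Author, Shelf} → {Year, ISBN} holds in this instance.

No

(Title=842, Author=open, Shelf=26): 5 rows → {Year,ISBN} takes values {(teal, elm), (green, pine), (gray, elm), (gold, elm), (black, ash)} — violation
(Title=852, Author=open, Shelf=26): 6 rows → {Year,ISBN} takes values {(gold, pine), (red, pine), (gold, maple), (green, elm)} — violation
(Title=842, Author=held, Shelf=26): 1 row → {Year,ISBN} = (red, ash) ✓
Two rows agree on {Title, Author, Shelf} but differ on {Year, ISBN}, so {Title, Author, Shelf} → {Year, ISBN} does not hold.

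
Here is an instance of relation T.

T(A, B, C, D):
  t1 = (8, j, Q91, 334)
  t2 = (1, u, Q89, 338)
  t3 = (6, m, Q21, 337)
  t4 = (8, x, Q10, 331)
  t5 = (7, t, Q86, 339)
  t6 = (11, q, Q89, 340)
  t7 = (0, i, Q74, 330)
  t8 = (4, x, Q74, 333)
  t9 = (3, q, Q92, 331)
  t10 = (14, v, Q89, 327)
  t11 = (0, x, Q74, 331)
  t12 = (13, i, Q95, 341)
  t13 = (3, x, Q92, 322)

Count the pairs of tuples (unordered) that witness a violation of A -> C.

1

A=8: violating pairs (1,4) — 1 pair.
A=0: all 2 rows agree on C — 0 pairs.
A=3: all 2 rows agree on C — 0 pairs.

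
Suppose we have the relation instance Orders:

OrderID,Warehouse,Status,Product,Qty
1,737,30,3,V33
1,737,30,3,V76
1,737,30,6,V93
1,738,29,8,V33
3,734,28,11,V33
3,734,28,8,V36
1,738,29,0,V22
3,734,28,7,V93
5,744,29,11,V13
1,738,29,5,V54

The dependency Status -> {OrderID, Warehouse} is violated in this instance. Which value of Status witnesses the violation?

Status=30: 3 rows → {OrderID,Warehouse} = (1, 737), (1, 737), (1, 737) ✓
Status=29: 4 rows → {OrderID,Warehouse} takes values {(1, 738), (5, 744)} — violation
Status=28: 3 rows → {OrderID,Warehouse} = (3, 734), (3, 734), (3, 734) ✓
The only Status value with inconsistent RHS is Status=29.

29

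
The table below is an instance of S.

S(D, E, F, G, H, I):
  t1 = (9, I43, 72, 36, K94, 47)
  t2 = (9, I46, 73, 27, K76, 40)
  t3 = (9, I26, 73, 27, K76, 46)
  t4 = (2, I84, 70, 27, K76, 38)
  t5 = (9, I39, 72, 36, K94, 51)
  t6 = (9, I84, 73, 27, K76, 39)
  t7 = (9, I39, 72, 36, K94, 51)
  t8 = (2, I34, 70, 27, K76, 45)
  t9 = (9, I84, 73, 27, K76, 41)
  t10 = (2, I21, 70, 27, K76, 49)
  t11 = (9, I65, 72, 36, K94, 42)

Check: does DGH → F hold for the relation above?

Yes

(D=9, G=36, H=K94): rows 1, 5, 7, 11 → F = 72, 72, 72, 72 ✓
(D=9, G=27, H=K76): rows 2, 3, 6, 9 → F = 73, 73, 73, 73 ✓
(D=2, G=27, H=K76): rows 4, 8, 10 → F = 70, 70, 70 ✓
Every DGH value is associated with a single F value, so DGH → F holds.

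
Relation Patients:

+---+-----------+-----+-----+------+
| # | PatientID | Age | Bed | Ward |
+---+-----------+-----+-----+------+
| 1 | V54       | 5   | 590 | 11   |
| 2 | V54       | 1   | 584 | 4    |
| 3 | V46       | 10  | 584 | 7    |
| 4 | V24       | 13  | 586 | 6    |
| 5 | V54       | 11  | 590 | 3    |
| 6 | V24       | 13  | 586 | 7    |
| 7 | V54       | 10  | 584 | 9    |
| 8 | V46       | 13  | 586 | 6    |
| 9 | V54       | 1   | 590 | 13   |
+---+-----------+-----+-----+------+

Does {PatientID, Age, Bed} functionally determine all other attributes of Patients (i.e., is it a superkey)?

No

Rows 4 and 6 have the same {PatientID, Age, Bed} value (PatientID=V24, Age=13, Bed=586) but are distinct tuples, so {PatientID, Age, Bed} does not determine every attribute — not a superkey.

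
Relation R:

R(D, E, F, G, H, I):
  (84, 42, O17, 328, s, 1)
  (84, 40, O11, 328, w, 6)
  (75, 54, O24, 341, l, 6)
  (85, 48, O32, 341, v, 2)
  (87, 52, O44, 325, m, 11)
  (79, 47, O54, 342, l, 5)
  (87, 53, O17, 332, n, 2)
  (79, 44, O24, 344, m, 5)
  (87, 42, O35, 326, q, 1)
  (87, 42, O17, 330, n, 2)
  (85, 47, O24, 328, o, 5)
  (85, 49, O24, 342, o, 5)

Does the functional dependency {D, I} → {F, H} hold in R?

(D=84, I=1): 1 row → {F,H} = (O17, s) ✓
(D=84, I=6): 1 row → {F,H} = (O11, w) ✓
(D=75, I=6): 1 row → {F,H} = (O24, l) ✓
(D=85, I=2): 1 row → {F,H} = (O32, v) ✓
(D=87, I=11): 1 row → {F,H} = (O44, m) ✓
(D=79, I=5): 2 rows → {F,H} takes values {(O54, l), (O24, m)} — violation
(D=87, I=2): 2 rows → {F,H} = (O17, n), (O17, n) ✓
(D=87, I=1): 1 row → {F,H} = (O35, q) ✓
(D=85, I=5): 2 rows → {F,H} = (O24, o), (O24, o) ✓
Two rows agree on {D, I} but differ on {F, H}, so {D, I} → {F, H} does not hold.

No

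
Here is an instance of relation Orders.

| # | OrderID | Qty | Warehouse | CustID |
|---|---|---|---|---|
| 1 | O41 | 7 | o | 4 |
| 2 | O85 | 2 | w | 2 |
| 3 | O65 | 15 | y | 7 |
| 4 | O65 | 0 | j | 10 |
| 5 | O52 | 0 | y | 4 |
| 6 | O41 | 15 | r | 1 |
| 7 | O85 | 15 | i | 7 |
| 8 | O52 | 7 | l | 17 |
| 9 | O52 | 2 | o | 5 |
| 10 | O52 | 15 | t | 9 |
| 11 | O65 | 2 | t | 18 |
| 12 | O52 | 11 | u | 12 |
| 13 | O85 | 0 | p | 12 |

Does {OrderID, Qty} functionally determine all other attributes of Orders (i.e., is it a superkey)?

All 13 rows have distinct {OrderID, Qty} values, so {OrderID, Qty} → (all attributes) holds and {OrderID, Qty} is a superkey.

Yes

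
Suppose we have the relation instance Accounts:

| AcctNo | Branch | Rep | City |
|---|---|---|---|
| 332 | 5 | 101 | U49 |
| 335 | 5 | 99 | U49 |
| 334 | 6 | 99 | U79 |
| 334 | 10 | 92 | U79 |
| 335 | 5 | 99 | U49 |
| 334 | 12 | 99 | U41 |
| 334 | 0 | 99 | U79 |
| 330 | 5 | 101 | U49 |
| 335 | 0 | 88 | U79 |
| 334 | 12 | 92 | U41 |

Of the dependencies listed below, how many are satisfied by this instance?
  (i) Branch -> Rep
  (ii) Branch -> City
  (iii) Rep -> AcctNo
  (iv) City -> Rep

(i) Branch -> Rep: Branch=5: 4 rows → Rep takes values {101, 99} — violation; Branch=12: 2 rows → Rep takes values {99, 92} — violation; Branch=0: 2 rows → Rep takes values {99, 88} — violation — fails.
(ii) Branch -> City: every LHS value maps to a single RHS value — holds.
(iii) Rep -> AcctNo: Rep=101: 2 rows → AcctNo takes values {332, 330} — violation; Rep=99: 5 rows → AcctNo takes values {335, 334} — violation — fails.
(iv) City -> Rep: City=U49: 4 rows → Rep takes values {101, 99} — violation; City=U79: 4 rows → Rep takes values {99, 92, 88} — violation; City=U41: 2 rows → Rep takes values {99, 92} — violation — fails.
1 of the 4 dependencies holds.

1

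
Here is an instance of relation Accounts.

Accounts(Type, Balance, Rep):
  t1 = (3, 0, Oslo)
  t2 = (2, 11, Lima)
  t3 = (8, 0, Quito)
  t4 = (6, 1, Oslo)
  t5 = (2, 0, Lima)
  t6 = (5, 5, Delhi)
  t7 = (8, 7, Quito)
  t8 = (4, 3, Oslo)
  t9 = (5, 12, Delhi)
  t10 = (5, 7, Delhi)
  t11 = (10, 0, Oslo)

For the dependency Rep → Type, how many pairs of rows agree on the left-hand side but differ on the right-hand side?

6

Rep=Oslo: violating pairs (1,4), (1,8), (1,11), (4,8), (4,11), (8,11) — 6 pairs.
Rep=Lima: all 2 rows agree on Type — 0 pairs.
Rep=Quito: all 2 rows agree on Type — 0 pairs.
Rep=Delhi: all 3 rows agree on Type — 0 pairs.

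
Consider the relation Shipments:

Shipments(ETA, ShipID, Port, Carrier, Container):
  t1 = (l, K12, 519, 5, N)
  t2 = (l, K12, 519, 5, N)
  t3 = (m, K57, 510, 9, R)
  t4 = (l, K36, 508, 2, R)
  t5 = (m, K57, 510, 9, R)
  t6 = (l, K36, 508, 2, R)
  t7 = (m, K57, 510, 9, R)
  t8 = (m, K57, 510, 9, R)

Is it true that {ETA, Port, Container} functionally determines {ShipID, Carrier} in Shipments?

Yes

(ETA=l, Port=519, Container=N): rows 1, 2 → {ShipID,Carrier} = (K12, 5), (K12, 5) ✓
(ETA=m, Port=510, Container=R): rows 3, 5, 7, 8 → {ShipID,Carrier} = (K57, 9), (K57, 9), (K57, 9), (K57, 9) ✓
(ETA=l, Port=508, Container=R): rows 4, 6 → {ShipID,Carrier} = (K36, 2), (K36, 2) ✓
Every {ETA, Port, Container} value is associated with a single {ShipID, Carrier} value, so {ETA, Port, Container} -> {ShipID, Carrier} holds.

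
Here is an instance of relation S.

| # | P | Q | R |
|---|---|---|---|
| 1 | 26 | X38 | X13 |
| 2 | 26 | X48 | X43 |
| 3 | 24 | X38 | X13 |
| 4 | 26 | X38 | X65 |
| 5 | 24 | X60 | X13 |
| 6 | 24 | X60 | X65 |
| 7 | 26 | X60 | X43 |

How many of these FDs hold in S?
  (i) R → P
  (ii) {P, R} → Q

0

(i) R → P: R=X13: rows 1, 3, 5 → P takes values {26, 24} — violation; R=X65: rows 4, 6 → P takes values {26, 24} — violation — fails.
(ii) {P, R} → Q: (P=26, R=X43): rows 2, 7 → Q takes values {X48, X60} — violation; (P=24, R=X13): rows 3, 5 → Q takes values {X38, X60} — violation — fails.
None of the 2 dependencies hold.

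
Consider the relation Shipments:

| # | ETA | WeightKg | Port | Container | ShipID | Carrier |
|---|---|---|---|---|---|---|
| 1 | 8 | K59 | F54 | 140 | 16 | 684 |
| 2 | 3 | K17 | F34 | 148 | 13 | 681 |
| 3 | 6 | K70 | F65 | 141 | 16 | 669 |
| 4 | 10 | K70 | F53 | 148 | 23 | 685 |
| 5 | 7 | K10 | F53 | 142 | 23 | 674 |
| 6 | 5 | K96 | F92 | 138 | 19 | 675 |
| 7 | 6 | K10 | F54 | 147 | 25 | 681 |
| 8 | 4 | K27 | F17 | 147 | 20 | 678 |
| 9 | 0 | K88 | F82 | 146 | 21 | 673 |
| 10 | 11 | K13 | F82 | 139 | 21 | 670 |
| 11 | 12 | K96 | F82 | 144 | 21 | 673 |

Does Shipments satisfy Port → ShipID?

Port=F54: rows 1, 7 → ShipID takes values {16, 25} — violation
Port=F34: row 2 → ShipID = 13 ✓
Port=F65: row 3 → ShipID = 16 ✓
Port=F53: rows 4, 5 → ShipID = 23, 23 ✓
Port=F92: row 6 → ShipID = 19 ✓
Port=F17: row 8 → ShipID = 20 ✓
Port=F82: rows 9, 10, 11 → ShipID = 21, 21, 21 ✓
Two rows agree on Port but differ on ShipID, so Port → ShipID does not hold.

No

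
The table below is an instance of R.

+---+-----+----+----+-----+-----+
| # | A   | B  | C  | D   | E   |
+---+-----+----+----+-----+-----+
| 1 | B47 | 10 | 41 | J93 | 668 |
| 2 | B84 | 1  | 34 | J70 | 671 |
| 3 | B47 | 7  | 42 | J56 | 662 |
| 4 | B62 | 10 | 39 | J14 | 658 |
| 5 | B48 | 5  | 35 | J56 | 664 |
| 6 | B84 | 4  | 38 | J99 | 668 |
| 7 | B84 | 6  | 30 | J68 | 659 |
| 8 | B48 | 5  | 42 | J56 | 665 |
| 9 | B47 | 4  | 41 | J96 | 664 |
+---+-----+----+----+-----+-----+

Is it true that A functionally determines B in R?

No

A=B47: rows 1, 3, 9 → B takes values {10, 7, 4} — violation
A=B84: rows 2, 6, 7 → B takes values {1, 4, 6} — violation
A=B62: row 4 → B = 10 ✓
A=B48: rows 5, 8 → B = 5, 5 ✓
Two rows agree on A but differ on B, so A → B does not hold.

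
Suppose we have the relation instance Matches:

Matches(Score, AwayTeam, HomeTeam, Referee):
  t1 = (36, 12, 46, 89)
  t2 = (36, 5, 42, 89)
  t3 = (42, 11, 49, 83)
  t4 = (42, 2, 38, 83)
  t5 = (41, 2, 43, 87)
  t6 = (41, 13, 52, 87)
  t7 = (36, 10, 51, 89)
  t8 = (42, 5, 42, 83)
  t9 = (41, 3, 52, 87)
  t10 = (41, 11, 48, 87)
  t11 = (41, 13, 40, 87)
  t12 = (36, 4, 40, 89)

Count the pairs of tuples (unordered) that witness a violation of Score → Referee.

0

Score=36: all 4 rows agree on Referee — 0 pairs.
Score=42: all 3 rows agree on Referee — 0 pairs.
Score=41: all 5 rows agree on Referee — 0 pairs.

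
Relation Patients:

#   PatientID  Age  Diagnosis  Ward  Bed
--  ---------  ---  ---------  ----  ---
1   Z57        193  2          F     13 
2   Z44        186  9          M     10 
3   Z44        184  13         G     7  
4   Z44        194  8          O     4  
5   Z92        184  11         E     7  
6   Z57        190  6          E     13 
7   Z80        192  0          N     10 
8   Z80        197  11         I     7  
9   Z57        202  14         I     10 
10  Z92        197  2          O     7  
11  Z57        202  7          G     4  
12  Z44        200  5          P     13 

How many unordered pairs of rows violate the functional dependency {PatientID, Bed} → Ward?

(PatientID=Z57, Bed=13): violating pairs (1,6) — 1 pair.
(PatientID=Z92, Bed=7): violating pairs (5,10) — 1 pair.

2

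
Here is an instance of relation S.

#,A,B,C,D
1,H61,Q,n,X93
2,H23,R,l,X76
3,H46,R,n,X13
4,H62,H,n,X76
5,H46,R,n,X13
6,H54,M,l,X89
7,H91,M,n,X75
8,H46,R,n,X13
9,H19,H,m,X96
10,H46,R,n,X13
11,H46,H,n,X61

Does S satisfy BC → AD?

(B=Q, C=n): row 1 → {A,D} = (H61, X93) ✓
(B=R, C=l): row 2 → {A,D} = (H23, X76) ✓
(B=R, C=n): rows 3, 5, 8, 10 → {A,D} = (H46, X13), (H46, X13), (H46, X13), (H46, X13) ✓
(B=H, C=n): rows 4, 11 → {A,D} takes values {(H62, X76), (H46, X61)} — violation
(B=M, C=l): row 6 → {A,D} = (H54, X89) ✓
(B=M, C=n): row 7 → {A,D} = (H91, X75) ✓
(B=H, C=m): row 9 → {A,D} = (H19, X96) ✓
Two rows agree on BC but differ on AD, so BC → AD does not hold.

No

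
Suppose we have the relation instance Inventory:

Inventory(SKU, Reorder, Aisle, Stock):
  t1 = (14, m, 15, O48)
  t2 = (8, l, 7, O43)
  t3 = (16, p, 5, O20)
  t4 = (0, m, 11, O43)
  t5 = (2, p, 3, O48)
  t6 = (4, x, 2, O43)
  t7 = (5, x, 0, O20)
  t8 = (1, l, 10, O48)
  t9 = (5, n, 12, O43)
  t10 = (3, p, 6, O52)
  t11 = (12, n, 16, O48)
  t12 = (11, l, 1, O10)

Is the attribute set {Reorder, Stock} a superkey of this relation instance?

Yes

All 12 rows have distinct {Reorder, Stock} values, so {Reorder, Stock} → (all attributes) holds and {Reorder, Stock} is a superkey.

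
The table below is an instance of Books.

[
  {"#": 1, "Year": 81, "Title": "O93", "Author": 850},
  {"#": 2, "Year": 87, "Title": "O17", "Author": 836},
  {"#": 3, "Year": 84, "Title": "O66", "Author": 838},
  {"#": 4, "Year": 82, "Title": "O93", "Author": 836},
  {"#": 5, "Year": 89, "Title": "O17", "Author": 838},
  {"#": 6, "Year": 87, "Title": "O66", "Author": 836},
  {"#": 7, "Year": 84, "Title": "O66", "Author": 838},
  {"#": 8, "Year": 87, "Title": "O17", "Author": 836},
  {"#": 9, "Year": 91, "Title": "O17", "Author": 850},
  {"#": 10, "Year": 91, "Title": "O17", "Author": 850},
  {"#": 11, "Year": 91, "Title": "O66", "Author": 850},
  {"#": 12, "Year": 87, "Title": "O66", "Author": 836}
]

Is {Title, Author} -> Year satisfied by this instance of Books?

Yes

(Title=O93, Author=850): row 1 → Year = 81 ✓
(Title=O17, Author=836): rows 2, 8 → Year = 87, 87 ✓
(Title=O66, Author=838): rows 3, 7 → Year = 84, 84 ✓
(Title=O93, Author=836): row 4 → Year = 82 ✓
(Title=O17, Author=838): row 5 → Year = 89 ✓
(Title=O66, Author=836): rows 6, 12 → Year = 87, 87 ✓
(Title=O17, Author=850): rows 9, 10 → Year = 91, 91 ✓
(Title=O66, Author=850): row 11 → Year = 91 ✓
Every {Title, Author} value is associated with a single Year value, so {Title, Author} -> Year holds.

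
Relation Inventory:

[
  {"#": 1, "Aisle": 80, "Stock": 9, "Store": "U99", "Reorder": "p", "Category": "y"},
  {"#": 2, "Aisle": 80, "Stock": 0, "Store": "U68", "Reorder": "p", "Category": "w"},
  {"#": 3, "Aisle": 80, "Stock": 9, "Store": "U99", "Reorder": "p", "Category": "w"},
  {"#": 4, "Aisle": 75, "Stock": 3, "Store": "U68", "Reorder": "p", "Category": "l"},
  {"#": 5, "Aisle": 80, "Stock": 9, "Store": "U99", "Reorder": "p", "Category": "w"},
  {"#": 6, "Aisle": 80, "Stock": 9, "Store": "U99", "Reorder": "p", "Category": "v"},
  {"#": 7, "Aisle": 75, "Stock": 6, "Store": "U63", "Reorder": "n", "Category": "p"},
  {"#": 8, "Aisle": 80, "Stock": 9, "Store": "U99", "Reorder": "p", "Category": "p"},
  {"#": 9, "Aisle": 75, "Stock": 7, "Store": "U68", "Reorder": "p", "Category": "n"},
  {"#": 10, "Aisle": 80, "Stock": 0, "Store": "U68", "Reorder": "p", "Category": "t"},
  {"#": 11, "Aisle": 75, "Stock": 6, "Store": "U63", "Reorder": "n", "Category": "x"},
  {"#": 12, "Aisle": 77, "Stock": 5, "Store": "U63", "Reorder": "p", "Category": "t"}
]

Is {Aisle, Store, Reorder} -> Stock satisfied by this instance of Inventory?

(Aisle=80, Store=U99, Reorder=p): rows 1, 3, 5, 6, 8 → Stock = 9, 9, 9, 9, 9 ✓
(Aisle=80, Store=U68, Reorder=p): rows 2, 10 → Stock = 0, 0 ✓
(Aisle=75, Store=U68, Reorder=p): rows 4, 9 → Stock takes values {3, 7} — violation
(Aisle=75, Store=U63, Reorder=n): rows 7, 11 → Stock = 6, 6 ✓
(Aisle=77, Store=U63, Reorder=p): row 12 → Stock = 5 ✓
Two rows agree on {Aisle, Store, Reorder} but differ on Stock, so {Aisle, Store, Reorder} -> Stock does not hold.

No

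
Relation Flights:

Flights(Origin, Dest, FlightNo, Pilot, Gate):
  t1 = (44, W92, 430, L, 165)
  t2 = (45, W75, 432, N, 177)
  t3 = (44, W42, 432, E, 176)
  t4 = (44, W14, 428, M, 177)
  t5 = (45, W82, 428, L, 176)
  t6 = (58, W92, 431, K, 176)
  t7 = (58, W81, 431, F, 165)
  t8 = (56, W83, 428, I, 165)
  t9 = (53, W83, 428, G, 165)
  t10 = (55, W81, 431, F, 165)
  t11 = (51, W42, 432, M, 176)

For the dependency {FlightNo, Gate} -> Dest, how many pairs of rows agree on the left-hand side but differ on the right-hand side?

0

(FlightNo=432, Gate=176): all 2 rows agree on Dest — 0 pairs.
(FlightNo=431, Gate=165): all 2 rows agree on Dest — 0 pairs.
(FlightNo=428, Gate=165): all 2 rows agree on Dest — 0 pairs.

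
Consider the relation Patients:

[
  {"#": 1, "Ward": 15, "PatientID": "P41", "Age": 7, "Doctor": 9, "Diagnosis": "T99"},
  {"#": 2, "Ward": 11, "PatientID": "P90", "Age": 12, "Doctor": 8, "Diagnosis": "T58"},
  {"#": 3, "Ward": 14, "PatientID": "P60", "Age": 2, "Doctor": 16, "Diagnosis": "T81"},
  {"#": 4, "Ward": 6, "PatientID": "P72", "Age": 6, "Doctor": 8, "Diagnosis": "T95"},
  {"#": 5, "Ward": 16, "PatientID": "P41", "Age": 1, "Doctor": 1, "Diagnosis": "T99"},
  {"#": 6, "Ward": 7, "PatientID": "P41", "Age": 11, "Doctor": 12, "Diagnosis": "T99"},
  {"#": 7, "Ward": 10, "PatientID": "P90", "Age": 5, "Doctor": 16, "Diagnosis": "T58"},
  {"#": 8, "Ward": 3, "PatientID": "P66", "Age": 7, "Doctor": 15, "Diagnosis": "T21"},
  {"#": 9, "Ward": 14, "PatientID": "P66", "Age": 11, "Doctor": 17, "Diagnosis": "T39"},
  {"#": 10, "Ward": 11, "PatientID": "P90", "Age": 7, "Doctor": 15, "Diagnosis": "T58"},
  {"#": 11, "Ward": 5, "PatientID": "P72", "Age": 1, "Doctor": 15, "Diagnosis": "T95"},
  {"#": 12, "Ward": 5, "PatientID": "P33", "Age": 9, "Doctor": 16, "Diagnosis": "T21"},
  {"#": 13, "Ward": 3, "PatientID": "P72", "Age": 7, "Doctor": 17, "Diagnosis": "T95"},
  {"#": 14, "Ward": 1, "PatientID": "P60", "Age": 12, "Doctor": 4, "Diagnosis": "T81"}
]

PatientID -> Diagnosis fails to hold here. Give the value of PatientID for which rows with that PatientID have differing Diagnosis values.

PatientID=P41: rows 1, 5, 6 → Diagnosis = T99, T99, T99 ✓
PatientID=P90: rows 2, 7, 10 → Diagnosis = T58, T58, T58 ✓
PatientID=P60: rows 3, 14 → Diagnosis = T81, T81 ✓
PatientID=P72: rows 4, 11, 13 → Diagnosis = T95, T95, T95 ✓
PatientID=P66: rows 8, 9 → Diagnosis takes values {T21, T39} — violation
PatientID=P33: row 12 → Diagnosis = T21 ✓
The only PatientID value with inconsistent Diagnosis is PatientID=P66.

P66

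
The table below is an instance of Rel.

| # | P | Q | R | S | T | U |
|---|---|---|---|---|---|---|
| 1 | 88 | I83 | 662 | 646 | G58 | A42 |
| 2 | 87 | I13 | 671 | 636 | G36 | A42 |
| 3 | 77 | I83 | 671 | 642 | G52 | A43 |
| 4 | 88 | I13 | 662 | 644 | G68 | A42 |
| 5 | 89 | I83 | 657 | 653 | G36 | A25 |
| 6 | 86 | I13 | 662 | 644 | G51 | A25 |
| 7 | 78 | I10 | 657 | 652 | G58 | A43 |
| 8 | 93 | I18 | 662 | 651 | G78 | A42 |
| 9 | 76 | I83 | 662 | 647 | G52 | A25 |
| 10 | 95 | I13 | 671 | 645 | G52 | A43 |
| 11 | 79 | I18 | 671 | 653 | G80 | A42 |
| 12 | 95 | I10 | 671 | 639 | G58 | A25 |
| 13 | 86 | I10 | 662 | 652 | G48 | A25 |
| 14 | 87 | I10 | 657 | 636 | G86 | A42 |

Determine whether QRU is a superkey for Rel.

Yes

All 14 rows have distinct QRU values, so QRU → (all attributes) holds and QRU is a superkey.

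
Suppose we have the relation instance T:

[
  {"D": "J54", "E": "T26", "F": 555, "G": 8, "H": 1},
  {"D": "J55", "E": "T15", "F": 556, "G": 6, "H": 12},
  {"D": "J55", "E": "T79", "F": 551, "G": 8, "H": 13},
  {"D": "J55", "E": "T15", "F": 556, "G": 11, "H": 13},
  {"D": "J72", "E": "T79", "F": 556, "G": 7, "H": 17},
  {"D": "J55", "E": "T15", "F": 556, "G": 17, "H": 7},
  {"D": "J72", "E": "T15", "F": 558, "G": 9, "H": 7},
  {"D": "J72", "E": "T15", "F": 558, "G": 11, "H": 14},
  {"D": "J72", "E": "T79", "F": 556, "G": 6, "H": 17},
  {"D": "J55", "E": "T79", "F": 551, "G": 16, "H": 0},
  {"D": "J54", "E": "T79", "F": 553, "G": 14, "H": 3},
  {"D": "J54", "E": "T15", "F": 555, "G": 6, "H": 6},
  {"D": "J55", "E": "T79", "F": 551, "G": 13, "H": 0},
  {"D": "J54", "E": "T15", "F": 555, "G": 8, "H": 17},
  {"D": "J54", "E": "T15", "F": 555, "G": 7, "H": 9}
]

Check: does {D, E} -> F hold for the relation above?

(D=J54, E=T26): 1 row → F = 555 ✓
(D=J55, E=T15): 3 rows → F = 556, 556, 556 ✓
(D=J55, E=T79): 3 rows → F = 551, 551, 551 ✓
(D=J72, E=T79): 2 rows → F = 556, 556 ✓
(D=J72, E=T15): 2 rows → F = 558, 558 ✓
(D=J54, E=T79): 1 row → F = 553 ✓
(D=J54, E=T15): 3 rows → F = 555, 555, 555 ✓
Every {D, E} value is associated with a single F value, so {D, E} -> F holds.

Yes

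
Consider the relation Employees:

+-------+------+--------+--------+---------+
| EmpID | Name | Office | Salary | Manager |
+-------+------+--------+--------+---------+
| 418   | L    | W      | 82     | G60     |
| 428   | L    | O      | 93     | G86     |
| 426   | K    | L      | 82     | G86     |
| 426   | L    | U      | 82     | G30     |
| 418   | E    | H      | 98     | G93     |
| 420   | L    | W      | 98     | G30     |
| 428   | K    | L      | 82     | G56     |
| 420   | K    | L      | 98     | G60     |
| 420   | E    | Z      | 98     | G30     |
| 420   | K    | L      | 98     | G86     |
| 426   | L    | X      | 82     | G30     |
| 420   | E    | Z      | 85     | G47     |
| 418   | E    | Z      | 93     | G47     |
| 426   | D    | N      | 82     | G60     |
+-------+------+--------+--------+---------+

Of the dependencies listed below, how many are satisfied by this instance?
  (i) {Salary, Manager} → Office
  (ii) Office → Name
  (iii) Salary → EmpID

(i) {Salary, Manager} → Office: (Salary=82, Manager=G60): 2 rows → Office takes values {W, N} — violation; (Salary=82, Manager=G30): 2 rows → Office takes values {U, X} — violation; (Salary=98, Manager=G30): 2 rows → Office takes values {W, Z} — violation — fails.
(ii) Office → Name: every LHS value maps to a single RHS value — holds.
(iii) Salary → EmpID: Salary=82: 6 rows → EmpID takes values {418, 426, 428} — violation; Salary=93: 2 rows → EmpID takes values {428, 418} — violation; Salary=98: 5 rows → EmpID takes values {418, 420} — violation — fails.
1 of the 3 dependencies holds.

1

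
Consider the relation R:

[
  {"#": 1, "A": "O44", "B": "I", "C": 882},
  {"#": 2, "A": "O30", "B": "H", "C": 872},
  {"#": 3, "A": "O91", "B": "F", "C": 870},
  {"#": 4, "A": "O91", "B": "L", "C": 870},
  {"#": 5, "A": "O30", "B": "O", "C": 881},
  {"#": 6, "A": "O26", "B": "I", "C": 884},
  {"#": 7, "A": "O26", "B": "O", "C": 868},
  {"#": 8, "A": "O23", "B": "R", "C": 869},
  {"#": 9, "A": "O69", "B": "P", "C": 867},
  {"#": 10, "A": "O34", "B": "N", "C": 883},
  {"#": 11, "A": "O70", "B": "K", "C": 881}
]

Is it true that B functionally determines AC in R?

B=I: rows 1, 6 → {A,C} takes values {(O44, 882), (O26, 884)} — violation
B=H: row 2 → {A,C} = (O30, 872) ✓
B=F: row 3 → {A,C} = (O91, 870) ✓
B=L: row 4 → {A,C} = (O91, 870) ✓
B=O: rows 5, 7 → {A,C} takes values {(O30, 881), (O26, 868)} — violation
B=R: row 8 → {A,C} = (O23, 869) ✓
B=P: row 9 → {A,C} = (O69, 867) ✓
B=N: row 10 → {A,C} = (O34, 883) ✓
B=K: row 11 → {A,C} = (O70, 881) ✓
Two rows agree on B but differ on AC, so B -> AC does not hold.

No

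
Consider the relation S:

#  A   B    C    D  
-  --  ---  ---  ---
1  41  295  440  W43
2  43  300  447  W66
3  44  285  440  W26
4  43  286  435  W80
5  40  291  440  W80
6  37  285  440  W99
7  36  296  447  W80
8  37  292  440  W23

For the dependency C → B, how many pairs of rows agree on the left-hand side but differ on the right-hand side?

10

C=440: violating pairs (1,3), (1,5), (1,6), (1,8), (3,5), (3,8), (5,6), (5,8), (6,8) — 9 pairs.
C=447: violating pairs (2,7) — 1 pair.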